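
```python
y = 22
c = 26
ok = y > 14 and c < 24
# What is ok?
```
Trace:
  y=22
  y=22, c=26
  y=22, c=26, ok=False

Final answer: False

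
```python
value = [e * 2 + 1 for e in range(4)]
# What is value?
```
Trace:
  e=0
  e=1
  e=2
  e=3
  value=[1, 3, 5, 7]

Final answer: [1, 3, 5, 7]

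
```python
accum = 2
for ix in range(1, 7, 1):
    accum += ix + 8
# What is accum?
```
Trace:
  accum=2
  accum=11, ix=1
  accum=21, ix=2
  accum=32, ix=3
  accum=44, ix=4
  accum=57, ix=5
  accum=71, ix=6

Final answer: 71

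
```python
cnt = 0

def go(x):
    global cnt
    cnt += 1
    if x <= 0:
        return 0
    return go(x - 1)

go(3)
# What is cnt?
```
Call trace:
go(x=3)
  go(x=2)
    go(x=1)
      go(x=0)
      -> return 0
    -> return 0
  -> return 0
-> return 0

cnt is incremented once per call. go is entered once for each x = 3, 2, 1, 0 (the x <= 0 call returns without recursing), i.e. 3 + 1 calls.
cnt = 4

Final answer: 4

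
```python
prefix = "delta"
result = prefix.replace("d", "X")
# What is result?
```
Trace:
  prefix='delta'
  prefix='delta', result='Xelta'

Final answer: 'Xelta'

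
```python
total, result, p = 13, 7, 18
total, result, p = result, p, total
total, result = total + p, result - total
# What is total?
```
Trace:
  total=13, result=7, p=18
  total=7, result=18, p=13
  total=20, result=11, p=13

Final answer: 20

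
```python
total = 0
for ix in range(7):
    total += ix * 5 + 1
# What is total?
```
Trace:
  total=0
  total=1, ix=0
  total=7, ix=1
  total=18, ix=2
  total=34, ix=3
  total=55, ix=4
  total=81, ix=5
  total=112, ix=6

Final answer: 112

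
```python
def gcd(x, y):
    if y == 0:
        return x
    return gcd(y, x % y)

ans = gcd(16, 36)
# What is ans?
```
Call trace:
gcd(x=16, y=36)
  gcd(x=36, y=16)
    gcd(x=16, y=4)
      gcd(x=4, y=0)
      -> return 4
    -> return 4
  -> return 4
-> return 4

Final answer: 4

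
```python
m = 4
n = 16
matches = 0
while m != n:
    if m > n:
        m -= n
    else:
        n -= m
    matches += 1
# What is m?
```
Trace:
  m=4
  m=4, n=16
  m=4, n=16, matches=0
  m=4, n=12, matches=1
  m=4, n=8, matches=2
  m=4, n=4, matches=3

Final answer: 4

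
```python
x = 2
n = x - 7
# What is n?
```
Trace:
  x=2
  x=2, n=-5

Final answer: -5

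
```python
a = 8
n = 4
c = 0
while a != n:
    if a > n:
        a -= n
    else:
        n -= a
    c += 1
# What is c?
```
Trace:
  a=8
  a=8, n=4
  a=8, n=4, c=0
  a=4, n=4, c=1

Final answer: 1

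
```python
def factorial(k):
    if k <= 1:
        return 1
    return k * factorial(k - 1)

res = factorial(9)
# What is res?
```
Call trace:
factorial(k=9)
  factorial(k=8)
    factorial(k=7)
      factorial(k=6)
        factorial(k=5)
          factorial(k=4)
            factorial(k=3)
              factorial(k=2)
                factorial(k=1)
                -> return 1
              -> return 2
            -> return 6
          -> return 24
        -> return 120
      -> return 720
    -> return 5040
  -> return 40320
-> return 362880

Final answer: 362880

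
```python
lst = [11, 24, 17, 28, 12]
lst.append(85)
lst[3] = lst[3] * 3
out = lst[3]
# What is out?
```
Trace:
  lst=[11, 24, 17, 28, 12]
  lst=[11, 24, 17, 28, 12, 85]
  lst=[11, 24, 17, 84, 12, 85]
  lst=[11, 24, 17, 84, 12, 85], out=84

Final answer: 84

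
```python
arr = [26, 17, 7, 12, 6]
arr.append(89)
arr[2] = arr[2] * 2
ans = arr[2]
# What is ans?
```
Trace:
  arr=[26, 17, 7, 12, 6]
  arr=[26, 17, 7, 12, 6, 89]
  arr=[26, 17, 14, 12, 6, 89]
  arr=[26, 17, 14, 12, 6, 89], ans=14

Final answer: 14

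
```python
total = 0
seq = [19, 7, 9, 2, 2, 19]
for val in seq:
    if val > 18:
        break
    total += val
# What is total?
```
Trace:
  total=0
  total=0, val=19

Final answer: 0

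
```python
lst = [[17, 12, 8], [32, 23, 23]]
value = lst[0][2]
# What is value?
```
Trace:
  lst=[[17, 12, 8], [32, 23, 23]]
  lst=[[17, 12, 8], [32, 23, 23]], value=8

Final answer: 8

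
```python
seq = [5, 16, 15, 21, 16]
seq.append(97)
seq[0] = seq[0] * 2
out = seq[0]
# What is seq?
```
Trace:
  seq=[5, 16, 15, 21, 16]
  seq=[5, 16, 15, 21, 16, 97]
  seq=[10, 16, 15, 21, 16, 97]
  seq=[10, 16, 15, 21, 16, 97], out=10

Final answer: [10, 16, 15, 21, 16, 97]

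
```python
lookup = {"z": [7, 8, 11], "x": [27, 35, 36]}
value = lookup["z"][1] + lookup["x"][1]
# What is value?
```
Trace:
  lookup={'z': [7, 8, 11], 'x': [27, 35, 36]}
  lookup={'z': [7, 8, 11], 'x': [27, 35, 36]}, value=43

Final answer: 43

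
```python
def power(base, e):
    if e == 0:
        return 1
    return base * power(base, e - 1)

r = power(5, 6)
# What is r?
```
Call trace:
power(base=5, e=6)
  power(base=5, e=5)
    power(base=5, e=4)
      power(base=5, e=3)
        power(base=5, e=2)
          power(base=5, e=1)
            power(base=5, e=0)
            -> return 1
          -> return 5
        -> return 25
      -> return 125
    -> return 625
  -> return 3125
-> return 15625

Final answer: 15625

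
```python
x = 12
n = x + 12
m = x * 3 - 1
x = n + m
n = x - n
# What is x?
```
Trace:
  x=12
  x=12, n=24
  x=12, n=24, m=35
  x=59, n=24, m=35
  x=59, n=35, m=35

Final answer: 59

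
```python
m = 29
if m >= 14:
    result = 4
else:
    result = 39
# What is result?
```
Trace:
  m=29
  m=29, result=4

Final answer: 4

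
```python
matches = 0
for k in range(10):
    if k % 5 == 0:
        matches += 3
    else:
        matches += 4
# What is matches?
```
Trace:
  matches=0
  matches=3, k=0
  matches=7, k=1
  matches=11, k=2
  matches=15, k=3
  matches=19, k=4
  matches=22, k=5
  matches=26, k=6
  matches=30, k=7
  matches=34, k=8
  matches=38, k=9

Final answer: 38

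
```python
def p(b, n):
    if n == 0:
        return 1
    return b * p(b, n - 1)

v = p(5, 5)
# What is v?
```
Call trace:
p(b=5, n=5)
  p(b=5, n=4)
    p(b=5, n=3)
      p(b=5, n=2)
        p(b=5, n=1)
          p(b=5, n=0)
          -> return 1
        -> return 5
      -> return 25
    -> return 125
  -> return 625
-> return 3125

Final answer: 3125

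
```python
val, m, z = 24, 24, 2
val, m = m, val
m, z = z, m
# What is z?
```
Trace:
  val=24, m=24, z=2
  val=24, m=24, z=2
  val=24, m=2, z=24

Final answer: 24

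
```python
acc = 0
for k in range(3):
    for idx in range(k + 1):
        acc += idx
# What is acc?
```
Trace:
  acc=0
  acc=0, k=0, idx=0
  acc=0, k=1, idx=0
  acc=1, k=1, idx=1
  acc=1, k=2, idx=0
  acc=2, k=2, idx=1
  acc=4, k=2, idx=2

Final answer: 4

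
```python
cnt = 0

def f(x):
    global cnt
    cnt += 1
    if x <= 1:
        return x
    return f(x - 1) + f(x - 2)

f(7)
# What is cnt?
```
Call trace (a repeated sub-call is expanded the first time; later identical calls just restate its return value):
f(x=7)
  f(x=6)
    f(x=5)
      f(x=4)
        f(x=3)
          f(x=2)
            f(x=1)
            -> return 1
            f(x=0)
            -> return 0
          -> return 1
          f(x=1)
          -> return 1
        -> return 2
        f(x=2) -> return 1  (same call as traced above)
      -> return 3
      f(x=3) -> return 2  (same call as traced above)
    -> return 5
    f(x=4) -> return 3  (same call as traced above)
  -> return 8
  f(x=5) -> return 5  (same call as traced above)
-> return 13

cnt is incremented once per call, so count the calls in each subtree. Let C(x) = number of calls made by f(x).
C(0) = C(1) = 1 (base case, no recursion); C(x) = 1 + C(x - 1) + C(x - 2) otherwise.
C(2) = 1 + C(1) + C(0) = 1 + 1 + 1 = 3
C(3) = 1 + C(2) + C(1) = 1 + 3 + 1 = 5
C(4) = 1 + C(3) + C(2) = 1 + 5 + 3 = 9
C(5) = 1 + C(4) + C(3) = 1 + 9 + 5 = 15
C(6) = 1 + C(5) + C(4) = 1 + 15 + 9 = 25
C(7) = 1 + C(6) + C(5) = 1 + 25 + 15 = 41
cnt = C(7) = 41

Final answer: 41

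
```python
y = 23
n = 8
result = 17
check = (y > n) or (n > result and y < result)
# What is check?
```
Trace:
  y=23
  y=23, n=8
  y=23, n=8, result=17
  y=23, n=8, result=17, check=True

Final answer: True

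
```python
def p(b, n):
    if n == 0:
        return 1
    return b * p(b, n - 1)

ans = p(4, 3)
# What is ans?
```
Call trace:
p(b=4, n=3)
  p(b=4, n=2)
    p(b=4, n=1)
      p(b=4, n=0)
      -> return 1
    -> return 4
  -> return 16
-> return 64

Final answer: 64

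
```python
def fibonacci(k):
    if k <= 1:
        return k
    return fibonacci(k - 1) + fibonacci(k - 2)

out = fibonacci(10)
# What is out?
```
Call trace (a repeated sub-call is expanded the first time; later identical calls just restate its return value):
fibonacci(k=10)
  fibonacci(k=9)
    fibonacci(k=8)
      fibonacci(k=7)
        fibonacci(k=6)
          fibonacci(k=5)
            fibonacci(k=4)
              fibonacci(k=3)
                fibonacci(k=2)
                  fibonacci(k=1)
                  -> return 1
                  fibonacci(k=0)
                  -> return 0
                -> return 1
                fibonacci(k=1)
                -> return 1
              -> return 2
              fibonacci(k=2) -> return 1  (same call as traced above)
            -> return 3
            fibonacci(k=3) -> return 2  (same call as traced above)
          -> return 5
          fibonacci(k=4) -> return 3  (same call as traced above)
        -> return 8
        fibonacci(k=5) -> return 5  (same call as traced above)
      -> return 13
      fibonacci(k=6) -> return 8  (same call as traced above)
    -> return 21
    fibonacci(k=7) -> return 13  (same call as traced above)
  -> return 34
  fibonacci(k=8) -> return 21  (same call as traced above)
-> return 55

Final answer: 55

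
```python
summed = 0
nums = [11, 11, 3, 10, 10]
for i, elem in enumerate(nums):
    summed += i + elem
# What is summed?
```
Trace:
  summed=0
  summed=11, i=0, elem=11
  summed=23, i=1, elem=11
  summed=28, i=2, elem=3
  summed=41, i=3, elem=10
  summed=55, i=4, elem=10

Final answer: 55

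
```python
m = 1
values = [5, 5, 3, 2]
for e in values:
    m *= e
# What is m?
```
Trace:
  m=1
  m=5, e=5
  m=25, e=5
  m=75, e=3
  m=150, e=2

Final answer: 150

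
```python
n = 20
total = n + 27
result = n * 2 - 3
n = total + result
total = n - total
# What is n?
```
Trace:
  n=20
  n=20, total=47
  n=20, total=47, result=37
  n=84, total=47, result=37
  n=84, total=37, result=37

Final answer: 84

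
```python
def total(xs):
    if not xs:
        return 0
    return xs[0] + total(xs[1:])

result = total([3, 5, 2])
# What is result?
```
Call trace:
total(xs=[3, 5, 2])
  total(xs=[5, 2])
    total(xs=[2])
      total(xs=[])
      -> return 0
    -> return 2
  -> return 7
-> return 10

Final answer: 10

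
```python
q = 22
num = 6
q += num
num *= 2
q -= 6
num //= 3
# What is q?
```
Trace:
  q=22
  q=22, num=6
  q=28, num=6
  q=28, num=12
  q=22, num=12
  q=22, num=4

Final answer: 22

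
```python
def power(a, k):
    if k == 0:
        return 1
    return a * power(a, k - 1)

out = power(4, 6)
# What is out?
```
Call trace:
power(a=4, k=6)
  power(a=4, k=5)
    power(a=4, k=4)
      power(a=4, k=3)
        power(a=4, k=2)
          power(a=4, k=1)
            power(a=4, k=0)
            -> return 1
          -> return 4
        -> return 16
      -> return 64
    -> return 256
  -> return 1024
-> return 4096

Final answer: 4096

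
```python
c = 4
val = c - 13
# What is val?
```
Trace:
  c=4
  c=4, val=-9

Final answer: -9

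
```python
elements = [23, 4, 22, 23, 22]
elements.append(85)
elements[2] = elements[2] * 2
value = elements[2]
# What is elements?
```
Trace:
  elements=[23, 4, 22, 23, 22]
  elements=[23, 4, 22, 23, 22, 85]
  elements=[23, 4, 44, 23, 22, 85]
  elements=[23, 4, 44, 23, 22, 85], value=44

Final answer: [23, 4, 44, 23, 22, 85]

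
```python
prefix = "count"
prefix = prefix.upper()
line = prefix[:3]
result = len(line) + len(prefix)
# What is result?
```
Trace:
  prefix='count'
  prefix='COUNT'
  prefix='COUNT', line='COU'
  prefix='COUNT', line='COU', result=8

Final answer: 8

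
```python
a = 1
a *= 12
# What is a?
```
Trace:
  a=1
  a=12

Final answer: 12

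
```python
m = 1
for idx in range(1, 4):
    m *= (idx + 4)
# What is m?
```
Trace:
  m=1
  m=5, idx=1
  m=30, idx=2
  m=210, idx=3

Final answer: 210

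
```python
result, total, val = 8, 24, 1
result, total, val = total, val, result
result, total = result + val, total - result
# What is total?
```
Trace:
  result=8, total=24, val=1
  result=24, total=1, val=8
  result=32, total=-23, val=8

Final answer: -23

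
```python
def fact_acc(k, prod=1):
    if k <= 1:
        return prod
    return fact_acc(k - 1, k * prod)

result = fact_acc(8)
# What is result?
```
Call trace:
fact_acc(k=8, prod=1)
  fact_acc(k=7, prod=8)
    fact_acc(k=6, prod=56)
      fact_acc(k=5, prod=336)
        fact_acc(k=4, prod=1680)
          fact_acc(k=3, prod=6720)
            fact_acc(k=2, prod=20160)
              fact_acc(k=1, prod=40320)
              -> return 40320
            -> return 40320
          -> return 40320
        -> return 40320
      -> return 40320
    -> return 40320
  -> return 40320
-> return 40320

Final answer: 40320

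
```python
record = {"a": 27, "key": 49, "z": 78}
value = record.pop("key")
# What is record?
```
Trace:
  record={'a': 27, 'key': 49, 'z': 78}
  record={'a': 27, 'z': 78}, value=49

Final answer: {'a': 27, 'z': 78}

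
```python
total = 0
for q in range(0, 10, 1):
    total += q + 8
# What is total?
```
Trace:
  total=0
  total=8, q=0
  total=17, q=1
  total=27, q=2
  total=38, q=3
  total=50, q=4
  total=63, q=5
  total=77, q=6
  total=92, q=7
  total=108, q=8
  total=125, q=9

Final answer: 125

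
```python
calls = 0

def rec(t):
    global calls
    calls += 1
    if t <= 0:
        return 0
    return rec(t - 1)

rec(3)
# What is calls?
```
Call trace:
rec(t=3)
  rec(t=2)
    rec(t=1)
      rec(t=0)
      -> return 0
    -> return 0
  -> return 0
-> return 0

calls is incremented once per call. rec is entered once for each t = 3, 2, 1, 0 (the t <= 0 call returns without recursing), i.e. 3 + 1 calls.
calls = 4

Final answer: 4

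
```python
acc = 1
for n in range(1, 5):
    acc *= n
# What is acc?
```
Trace:
  acc=1
  acc=1, n=1
  acc=2, n=2
  acc=6, n=3
  acc=24, n=4

Final answer: 24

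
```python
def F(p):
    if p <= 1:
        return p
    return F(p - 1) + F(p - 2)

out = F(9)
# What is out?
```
Call trace (a repeated sub-call is expanded the first time; later identical calls just restate its return value):
F(p=9)
  F(p=8)
    F(p=7)
      F(p=6)
        F(p=5)
          F(p=4)
            F(p=3)
              F(p=2)
                F(p=1)
                -> return 1
                F(p=0)
                -> return 0
              -> return 1
              F(p=1)
              -> return 1
            -> return 2
            F(p=2) -> return 1  (same call as traced above)
          -> return 3
          F(p=3) -> return 2  (same call as traced above)
        -> return 5
        F(p=4) -> return 3  (same call as traced above)
      -> return 8
      F(p=5) -> return 5  (same call as traced above)
    -> return 13
    F(p=6) -> return 8  (same call as traced above)
  -> return 21
  F(p=7) -> return 13  (same call as traced above)
-> return 34

Final answer: 34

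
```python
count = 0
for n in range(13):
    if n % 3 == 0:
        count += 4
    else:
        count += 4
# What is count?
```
Trace:
  count=0
  count=4, n=0
  count=8, n=1
  count=12, n=2
  count=16, n=3
  count=20, n=4
  count=24, n=5
  count=28, n=6
  count=32, n=7
  count=36, n=8
  count=40, n=9
  count=44, n=10
  count=48, n=11
  count=52, n=12

Final answer: 52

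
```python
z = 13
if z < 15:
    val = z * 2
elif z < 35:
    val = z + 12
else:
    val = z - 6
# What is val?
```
Trace:
  z=13
  z=13, val=26

Final answer: 26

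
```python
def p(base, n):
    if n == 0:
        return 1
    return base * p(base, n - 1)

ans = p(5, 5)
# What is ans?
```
Call trace:
p(base=5, n=5)
  p(base=5, n=4)
    p(base=5, n=3)
      p(base=5, n=2)
        p(base=5, n=1)
          p(base=5, n=0)
          -> return 1
        -> return 5
      -> return 25
    -> return 125
  -> return 625
-> return 3125

Final answer: 3125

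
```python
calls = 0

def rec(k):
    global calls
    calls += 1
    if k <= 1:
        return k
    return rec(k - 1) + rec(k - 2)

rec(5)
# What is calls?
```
Call trace (a repeated sub-call is expanded the first time; later identical calls just restate its return value):
rec(k=5)
  rec(k=4)
    rec(k=3)
      rec(k=2)
        rec(k=1)
        -> return 1
        rec(k=0)
        -> return 0
      -> return 1
      rec(k=1)
      -> return 1
    -> return 2
    rec(k=2) -> return 1  (same call as traced above)
  -> return 3
  rec(k=3) -> return 2  (same call as traced above)
-> return 5

calls is incremented once per call, so count the calls in each subtree. Let C(k) = number of calls made by rec(k).
C(0) = C(1) = 1 (base case, no recursion); C(k) = 1 + C(k - 1) + C(k - 2) otherwise.
C(2) = 1 + C(1) + C(0) = 1 + 1 + 1 = 3
C(3) = 1 + C(2) + C(1) = 1 + 3 + 1 = 5
C(4) = 1 + C(3) + C(2) = 1 + 5 + 3 = 9
C(5) = 1 + C(4) + C(3) = 1 + 9 + 5 = 15
calls = C(5) = 15

Final answer: 15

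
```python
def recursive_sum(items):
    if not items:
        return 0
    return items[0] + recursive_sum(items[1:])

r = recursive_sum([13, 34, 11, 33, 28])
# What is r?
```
Call trace:
recursive_sum(items=[13, 34, 11, 33, 28])
  recursive_sum(items=[34, 11, 33, 28])
    recursive_sum(items=[11, 33, 28])
      recursive_sum(items=[33, 28])
        recursive_sum(items=[28])
          recursive_sum(items=[])
          -> return 0
        -> return 28
      -> return 61
    -> return 72
  -> return 106
-> return 119

Final answer: 119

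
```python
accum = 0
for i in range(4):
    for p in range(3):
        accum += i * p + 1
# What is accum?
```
Trace:
  accum=0
  accum=1, i=0, p=0
  accum=2, i=0, p=1
  accum=3, i=0, p=2
  accum=4, i=1, p=0
  accum=6, i=1, p=1
  accum=9, i=1, p=2
  accum=10, i=2, p=0
  accum=13, i=2, p=1
  accum=18, i=2, p=2
  accum=19, i=3, p=0
  accum=23, i=3, p=1
  accum=30, i=3, p=2

Final answer: 30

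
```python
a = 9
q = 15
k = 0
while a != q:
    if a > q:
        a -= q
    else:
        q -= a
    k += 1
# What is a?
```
Trace:
  a=9
  a=9, q=15
  a=9, q=15, k=0
  a=9, q=6, k=1
  a=3, q=6, k=2
  a=3, q=3, k=3

Final answer: 3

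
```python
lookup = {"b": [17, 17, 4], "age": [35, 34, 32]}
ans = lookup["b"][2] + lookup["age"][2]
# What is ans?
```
Trace:
  lookup={'b': [17, 17, 4], 'age': [35, 34, 32]}
  lookup={'b': [17, 17, 4], 'age': [35, 34, 32]}, ans=36

Final answer: 36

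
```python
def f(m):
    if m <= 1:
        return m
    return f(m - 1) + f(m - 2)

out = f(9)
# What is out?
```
Call trace (a repeated sub-call is expanded the first time; later identical calls just restate its return value):
f(m=9)
  f(m=8)
    f(m=7)
      f(m=6)
        f(m=5)
          f(m=4)
            f(m=3)
              f(m=2)
                f(m=1)
                -> return 1
                f(m=0)
                -> return 0
              -> return 1
              f(m=1)
              -> return 1
            -> return 2
            f(m=2) -> return 1  (same call as traced above)
          -> return 3
          f(m=3) -> return 2  (same call as traced above)
        -> return 5
        f(m=4) -> return 3  (same call as traced above)
      -> return 8
      f(m=5) -> return 5  (same call as traced above)
    -> return 13
    f(m=6) -> return 8  (same call as traced above)
  -> return 21
  f(m=7) -> return 13  (same call as traced above)
-> return 34

Final answer: 34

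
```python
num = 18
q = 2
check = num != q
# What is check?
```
Trace:
  num=18
  num=18, q=2
  num=18, q=2, check=True

Final answer: True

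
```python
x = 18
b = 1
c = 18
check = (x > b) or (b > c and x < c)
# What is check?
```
Trace:
  x=18
  x=18, b=1
  x=18, b=1, c=18
  x=18, b=1, c=18, check=True

Final answer: True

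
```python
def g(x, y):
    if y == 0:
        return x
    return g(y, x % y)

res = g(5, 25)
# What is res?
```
Call trace:
g(x=5, y=25)
  g(x=25, y=5)
    g(x=5, y=0)
    -> return 5
  -> return 5
-> return 5

Final answer: 5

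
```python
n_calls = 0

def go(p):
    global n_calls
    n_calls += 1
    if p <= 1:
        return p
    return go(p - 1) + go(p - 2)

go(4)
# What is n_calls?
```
Call trace (a repeated sub-call is expanded the first time; later identical calls just restate its return value):
go(p=4)
  go(p=3)
    go(p=2)
      go(p=1)
      -> return 1
      go(p=0)
      -> return 0
    -> return 1
    go(p=1)
    -> return 1
  -> return 2
  go(p=2) -> return 1  (same call as traced above)
-> return 3

n_calls is incremented once per call, so count the calls in each subtree. Let C(p) = number of calls made by go(p).
C(0) = C(1) = 1 (base case, no recursion); C(p) = 1 + C(p - 1) + C(p - 2) otherwise.
C(2) = 1 + C(1) + C(0) = 1 + 1 + 1 = 3
C(3) = 1 + C(2) + C(1) = 1 + 3 + 1 = 5
C(4) = 1 + C(3) + C(2) = 1 + 5 + 3 = 9
n_calls = C(4) = 9

Final answer: 9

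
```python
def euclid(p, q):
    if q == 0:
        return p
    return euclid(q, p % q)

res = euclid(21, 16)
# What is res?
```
Call trace:
euclid(p=21, q=16)
  euclid(p=16, q=5)
    euclid(p=5, q=1)
      euclid(p=1, q=0)
      -> return 1
    -> return 1
  -> return 1
-> return 1

Final answer: 1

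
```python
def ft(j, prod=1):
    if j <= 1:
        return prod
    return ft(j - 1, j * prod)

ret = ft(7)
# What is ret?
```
Call trace:
ft(j=7, prod=1)
  ft(j=6, prod=7)
    ft(j=5, prod=42)
      ft(j=4, prod=210)
        ft(j=3, prod=840)
          ft(j=2, prod=2520)
            ft(j=1, prod=5040)
            -> return 5040
          -> return 5040
        -> return 5040
      -> return 5040
    -> return 5040
  -> return 5040
-> return 5040

Final answer: 5040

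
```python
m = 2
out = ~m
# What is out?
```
Trace:
  m=2
  m=2, out=-3

Final answer: -3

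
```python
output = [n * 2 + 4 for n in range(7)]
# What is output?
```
Trace:
  n=0
  n=1
  n=2
  n=3
  n=4
  n=5
  n=6
  output=[4, 6, 8, 10, 12, 14, 16]

Final answer: [4, 6, 8, 10, 12, 14, 16]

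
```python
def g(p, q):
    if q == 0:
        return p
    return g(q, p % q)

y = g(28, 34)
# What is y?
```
Call trace:
g(p=28, q=34)
  g(p=34, q=28)
    g(p=28, q=6)
      g(p=6, q=4)
        g(p=4, q=2)
          g(p=2, q=0)
          -> return 2
        -> return 2
      -> return 2
    -> return 2
  -> return 2
-> return 2

Final answer: 2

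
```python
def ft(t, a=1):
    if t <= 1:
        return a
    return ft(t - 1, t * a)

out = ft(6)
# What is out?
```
Call trace:
ft(t=6, a=1)
  ft(t=5, a=6)
    ft(t=4, a=30)
      ft(t=3, a=120)
        ft(t=2, a=360)
          ft(t=1, a=720)
          -> return 720
        -> return 720
      -> return 720
    -> return 720
  -> return 720
-> return 720

Final answer: 720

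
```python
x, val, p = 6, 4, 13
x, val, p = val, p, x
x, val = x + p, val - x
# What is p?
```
Trace:
  x=6, val=4, p=13
  x=4, val=13, p=6
  x=10, val=9, p=6

Final answer: 6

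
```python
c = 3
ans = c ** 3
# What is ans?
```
Trace:
  c=3
  c=3, ans=27

Final answer: 27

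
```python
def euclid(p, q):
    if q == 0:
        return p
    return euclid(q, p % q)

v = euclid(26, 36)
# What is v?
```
Call trace:
euclid(p=26, q=36)
  euclid(p=36, q=26)
    euclid(p=26, q=10)
      euclid(p=10, q=6)
        euclid(p=6, q=4)
          euclid(p=4, q=2)
            euclid(p=2, q=0)
            -> return 2
          -> return 2
        -> return 2
      -> return 2
    -> return 2
  -> return 2
-> return 2

Final answer: 2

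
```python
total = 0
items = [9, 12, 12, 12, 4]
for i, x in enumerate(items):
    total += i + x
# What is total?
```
Trace:
  total=0
  total=9, i=0, x=9
  total=22, i=1, x=12
  total=36, i=2, x=12
  total=51, i=3, x=12
  total=59, i=4, x=4

Final answer: 59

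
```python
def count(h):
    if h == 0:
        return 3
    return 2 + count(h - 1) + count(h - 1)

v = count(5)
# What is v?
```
Call trace (a repeated sub-call is expanded the first time; later identical calls just restate its return value):
count(h=5)
  count(h=4)
    count(h=3)
      count(h=2)
        count(h=1)
          count(h=0)
          -> return 3
          count(h=0)
          -> return 3
        -> return 8
        count(h=1) -> return 8  (same call as traced above)
      -> return 18
      count(h=2) -> return 18  (same call as traced above)
    -> return 38
    count(h=3) -> return 38  (same call as traced above)
  -> return 78
  count(h=4) -> return 78  (same call as traced above)
-> return 158

Final answer: 158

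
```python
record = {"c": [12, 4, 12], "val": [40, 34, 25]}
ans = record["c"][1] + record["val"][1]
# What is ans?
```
Trace:
  record={'c': [12, 4, 12], 'val': [40, 34, 25]}
  record={'c': [12, 4, 12], 'val': [40, 34, 25]}, ans=38

Final answer: 38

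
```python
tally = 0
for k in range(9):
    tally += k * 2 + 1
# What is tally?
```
Trace:
  tally=0
  tally=1, k=0
  tally=4, k=1
  tally=9, k=2
  tally=16, k=3
  tally=25, k=4
  tally=36, k=5
  tally=49, k=6
  tally=64, k=7
  tally=81, k=8

Final answer: 81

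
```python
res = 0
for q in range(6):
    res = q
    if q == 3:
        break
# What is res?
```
Trace:
  res=0
  res=0, q=0
  res=1, q=1
  res=2, q=2
  res=3, q=3

Final answer: 3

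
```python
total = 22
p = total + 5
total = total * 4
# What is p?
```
Trace:
  total=22
  total=22, p=27
  total=88, p=27

Final answer: 27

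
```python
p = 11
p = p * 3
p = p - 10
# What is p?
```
Trace:
  p=11
  p=33
  p=23

Final answer: 23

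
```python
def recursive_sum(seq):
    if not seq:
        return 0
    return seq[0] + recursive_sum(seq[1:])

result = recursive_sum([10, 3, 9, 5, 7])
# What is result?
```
Call trace:
recursive_sum(seq=[10, 3, 9, 5, 7])
  recursive_sum(seq=[3, 9, 5, 7])
    recursive_sum(seq=[9, 5, 7])
      recursive_sum(seq=[5, 7])
        recursive_sum(seq=[7])
          recursive_sum(seq=[])
          -> return 0
        -> return 7
      -> return 12
    -> return 21
  -> return 24
-> return 34

Final answer: 34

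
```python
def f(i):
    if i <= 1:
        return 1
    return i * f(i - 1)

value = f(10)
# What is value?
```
Call trace:
f(i=10)
  f(i=9)
    f(i=8)
      f(i=7)
        f(i=6)
          f(i=5)
            f(i=4)
              f(i=3)
                f(i=2)
                  f(i=1)
                  -> return 1
                -> return 2
              -> return 6
            -> return 24
          -> return 120
        -> return 720
      -> return 5040
    -> return 40320
  -> return 362880
-> return 3628800

Final answer: 3628800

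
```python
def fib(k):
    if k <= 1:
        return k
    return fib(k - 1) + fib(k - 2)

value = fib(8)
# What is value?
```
Call trace (a repeated sub-call is expanded the first time; later identical calls just restate its return value):
fib(k=8)
  fib(k=7)
    fib(k=6)
      fib(k=5)
        fib(k=4)
          fib(k=3)
            fib(k=2)
              fib(k=1)
              -> return 1
              fib(k=0)
              -> return 0
            -> return 1
            fib(k=1)
            -> return 1
          -> return 2
          fib(k=2) -> return 1  (same call as traced above)
        -> return 3
        fib(k=3) -> return 2  (same call as traced above)
      -> return 5
      fib(k=4) -> return 3  (same call as traced above)
    -> return 8
    fib(k=5) -> return 5  (same call as traced above)
  -> return 13
  fib(k=6) -> return 8  (same call as traced above)
-> return 21

Final answer: 21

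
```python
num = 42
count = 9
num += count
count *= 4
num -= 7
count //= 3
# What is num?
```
Trace:
  num=42
  num=42, count=9
  num=51, count=9
  num=51, count=36
  num=44, count=36
  num=44, count=12

Final answer: 44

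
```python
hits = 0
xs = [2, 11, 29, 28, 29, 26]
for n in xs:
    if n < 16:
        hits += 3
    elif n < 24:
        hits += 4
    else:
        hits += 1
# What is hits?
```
Trace:
  hits=0
  hits=3, n=2
  hits=6, n=11
  hits=7, n=29
  hits=8, n=28
  hits=9, n=29
  hits=10, n=26

Final answer: 10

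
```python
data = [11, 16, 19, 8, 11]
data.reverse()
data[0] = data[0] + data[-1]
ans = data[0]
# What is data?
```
Trace:
  data=[11, 16, 19, 8, 11]
  data=[11, 8, 19, 16, 11]
  data=[22, 8, 19, 16, 11]
  data=[22, 8, 19, 16, 11], ans=22

Final answer: [22, 8, 19, 16, 11]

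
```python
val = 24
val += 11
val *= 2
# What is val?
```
Trace:
  val=24
  val=35
  val=70

Final answer: 70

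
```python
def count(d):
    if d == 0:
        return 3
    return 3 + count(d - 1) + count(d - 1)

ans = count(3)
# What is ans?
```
Call trace (a repeated sub-call is expanded the first time; later identical calls just restate its return value):
count(d=3)
  count(d=2)
    count(d=1)
      count(d=0)
      -> return 3
      count(d=0)
      -> return 3
    -> return 9
    count(d=1) -> return 9  (same call as traced above)
  -> return 21
  count(d=2) -> return 21  (same call as traced above)
-> return 45

Final answer: 45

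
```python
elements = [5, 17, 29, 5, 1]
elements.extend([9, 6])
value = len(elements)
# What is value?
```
Trace:
  elements=[5, 17, 29, 5, 1]
  elements=[5, 17, 29, 5, 1, 9, 6]
  elements=[5, 17, 29, 5, 1, 9, 6], value=7

Final answer: 7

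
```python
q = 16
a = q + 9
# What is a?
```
Trace:
  q=16
  q=16, a=25

Final answer: 25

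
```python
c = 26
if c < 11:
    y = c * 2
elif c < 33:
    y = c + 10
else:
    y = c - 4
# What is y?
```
Trace:
  c=26
  c=26, y=36

Final answer: 36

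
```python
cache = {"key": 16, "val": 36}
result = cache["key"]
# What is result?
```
Trace:
  cache={'key': 16, 'val': 36}
  cache={'key': 16, 'val': 36}, result=16

Final answer: 16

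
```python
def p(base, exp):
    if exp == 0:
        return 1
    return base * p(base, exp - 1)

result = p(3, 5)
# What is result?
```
Call trace:
p(base=3, exp=5)
  p(base=3, exp=4)
    p(base=3, exp=3)
      p(base=3, exp=2)
        p(base=3, exp=1)
          p(base=3, exp=0)
          -> return 1
        -> return 3
      -> return 9
    -> return 27
  -> return 81
-> return 243

Final answer: 243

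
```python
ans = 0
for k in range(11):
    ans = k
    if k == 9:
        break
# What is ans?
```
Trace:
  ans=0
  ans=0, k=0
  ans=1, k=1
  ans=2, k=2
  ans=3, k=3
  ans=4, k=4
  ans=5, k=5
  ans=6, k=6
  ans=7, k=7
  ans=8, k=8
  ans=9, k=9

Final answer: 9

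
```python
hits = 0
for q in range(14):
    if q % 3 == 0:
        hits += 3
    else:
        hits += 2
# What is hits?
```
Trace:
  hits=0
  hits=3, q=0
  hits=5, q=1
  hits=7, q=2
  hits=10, q=3
  hits=12, q=4
  hits=14, q=5
  hits=17, q=6
  hits=19, q=7
  hits=21, q=8
  hits=24, q=9
  hits=26, q=10
  hits=28, q=11
  hits=31, q=12
  hits=33, q=13

Final answer: 33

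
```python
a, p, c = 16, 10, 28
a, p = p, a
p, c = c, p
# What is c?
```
Trace:
  a=16, p=10, c=28
  a=10, p=16, c=28
  a=10, p=28, c=16

Final answer: 16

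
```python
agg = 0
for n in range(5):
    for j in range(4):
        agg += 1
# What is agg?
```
Trace:
  agg=0
  agg=1, n=0, j=0
  agg=2, n=0, j=1
  agg=3, n=0, j=2
  agg=4, n=0, j=3
  agg=5, n=1, j=0
  agg=6, n=1, j=1
  agg=7, n=1, j=2
  agg=8, n=1, j=3
  agg=9, n=2, j=0
  agg=10, n=2, j=1
  agg=11, n=2, j=2
  agg=12, n=2, j=3
  agg=13, n=3, j=0
  agg=14, n=3, j=1
  agg=15, n=3, j=2
  agg=16, n=3, j=3
  agg=17, n=4, j=0
  agg=18, n=4, j=1
  agg=19, n=4, j=2
  agg=20, n=4, j=3

Final answer: 20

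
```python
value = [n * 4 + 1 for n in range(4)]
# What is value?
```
Trace:
  n=0
  n=1
  n=2
  n=3
  value=[1, 5, 9, 13]

Final answer: [1, 5, 9, 13]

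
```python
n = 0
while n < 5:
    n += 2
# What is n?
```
Trace:
  n=0
  n=2
  n=4
  n=6

Final answer: 6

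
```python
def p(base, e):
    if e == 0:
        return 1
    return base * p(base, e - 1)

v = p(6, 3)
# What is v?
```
Call trace:
p(base=6, e=3)
  p(base=6, e=2)
    p(base=6, e=1)
      p(base=6, e=0)
      -> return 1
    -> return 6
  -> return 36
-> return 216

Final answer: 216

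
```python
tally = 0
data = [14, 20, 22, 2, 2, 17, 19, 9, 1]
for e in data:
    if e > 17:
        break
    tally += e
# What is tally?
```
Trace:
  tally=0
  tally=14, e=14
  tally=14, e=20

Final answer: 14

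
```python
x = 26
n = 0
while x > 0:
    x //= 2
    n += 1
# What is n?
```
Trace:
  x=26
  x=26, n=0
  x=13, n=1
  x=6, n=2
  x=3, n=3
  x=1, n=4
  x=0, n=5

Final answer: 5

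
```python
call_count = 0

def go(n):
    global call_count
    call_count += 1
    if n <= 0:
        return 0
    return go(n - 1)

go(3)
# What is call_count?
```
Call trace:
go(n=3)
  go(n=2)
    go(n=1)
      go(n=0)
      -> return 0
    -> return 0
  -> return 0
-> return 0

call_count is incremented once per call. go is entered once for each n = 3, 2, 1, 0 (the n <= 0 call returns without recursing), i.e. 3 + 1 calls.
call_count = 4

Final answer: 4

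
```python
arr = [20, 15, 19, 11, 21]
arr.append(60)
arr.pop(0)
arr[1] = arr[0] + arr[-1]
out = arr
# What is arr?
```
Trace:
  arr=[20, 15, 19, 11, 21]
  arr=[20, 15, 19, 11, 21, 60]
  arr=[15, 19, 11, 21, 60]
  arr=[15, 75, 11, 21, 60]
  arr=[15, 75, 11, 21, 60], out=[15, 75, 11, 21, 60]

Final answer: [15, 75, 11, 21, 60]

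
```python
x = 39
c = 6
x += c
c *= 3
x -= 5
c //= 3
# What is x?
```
Trace:
  x=39
  x=39, c=6
  x=45, c=6
  x=45, c=18
  x=40, c=18
  x=40, c=6

Final answer: 40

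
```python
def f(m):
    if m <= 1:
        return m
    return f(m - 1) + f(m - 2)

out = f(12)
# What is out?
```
Call trace (a repeated sub-call is expanded the first time; later identical calls just restate its return value):
f(m=12)
  f(m=11)
    f(m=10)
      f(m=9)
        f(m=8)
          f(m=7)
            f(m=6)
              f(m=5)
                f(m=4)
                  f(m=3)
                    f(m=2)
                      f(m=1)
                      -> return 1
                      f(m=0)
                      -> return 0
                    -> return 1
                    f(m=1)
                    -> return 1
                  -> return 2
                  f(m=2) -> return 1  (same call as traced above)
                -> return 3
                f(m=3) -> return 2  (same call as traced above)
              -> return 5
              f(m=4) -> return 3  (same call as traced above)
            -> return 8
            f(m=5) -> return 5  (same call as traced above)
          -> return 13
          f(m=6) -> return 8  (same call as traced above)
        -> return 21
        f(m=7) -> return 13  (same call as traced above)
      -> return 34
      f(m=8) -> return 21  (same call as traced above)
    -> return 55
    f(m=9) -> return 34  (same call as traced above)
  -> return 89
  f(m=10) -> return 55  (same call as traced above)
-> return 144

Final answer: 144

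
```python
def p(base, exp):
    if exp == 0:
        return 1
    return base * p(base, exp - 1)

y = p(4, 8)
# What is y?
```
Call trace:
p(base=4, exp=8)
  p(base=4, exp=7)
    p(base=4, exp=6)
      p(base=4, exp=5)
        p(base=4, exp=4)
          p(base=4, exp=3)
            p(base=4, exp=2)
              p(base=4, exp=1)
                p(base=4, exp=0)
                -> return 1
              -> return 4
            -> return 16
          -> return 64
        -> return 256
      -> return 1024
    -> return 4096
  -> return 16384
-> return 65536

Final answer: 65536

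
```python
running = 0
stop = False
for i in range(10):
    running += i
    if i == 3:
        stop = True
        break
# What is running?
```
Trace:
  running=0
  running=0, stop=False
  running=0, stop=False, i=0
  running=1, stop=False, i=1
  running=3, stop=False, i=2
  running=6, stop=True, i=3

Final answer: 6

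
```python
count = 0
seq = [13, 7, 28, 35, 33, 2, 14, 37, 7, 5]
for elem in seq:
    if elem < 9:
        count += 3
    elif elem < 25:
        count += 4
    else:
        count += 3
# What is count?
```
Trace:
  count=0
  count=4, elem=13
  count=7, elem=7
  count=10, elem=28
  count=13, elem=35
  count=16, elem=33
  count=19, elem=2
  count=23, elem=14
  count=26, elem=37
  count=29, elem=7
  count=32, elem=5

Final answer: 32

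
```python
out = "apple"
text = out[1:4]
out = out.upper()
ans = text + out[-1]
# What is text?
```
Trace:
  out='apple'
  out='apple', text='ppl'
  out='APPLE', text='ppl'
  out='APPLE', text='ppl', ans='pplE'

Final answer: 'ppl'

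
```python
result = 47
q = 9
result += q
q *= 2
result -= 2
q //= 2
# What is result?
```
Trace:
  result=47
  result=47, q=9
  result=56, q=9
  result=56, q=18
  result=54, q=18
  result=54, q=9

Final answer: 54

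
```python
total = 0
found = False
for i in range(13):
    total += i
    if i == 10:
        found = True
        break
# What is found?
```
Trace:
  total=0
  total=0, found=False
  total=0, found=False, i=0
  total=1, found=False, i=1
  total=3, found=False, i=2
  total=6, found=False, i=3
  total=10, found=False, i=4
  total=15, found=False, i=5
  total=21, found=False, i=6
  total=28, found=False, i=7
  total=36, found=False, i=8
  total=45, found=False, i=9
  total=55, found=True, i=10

Final answer: True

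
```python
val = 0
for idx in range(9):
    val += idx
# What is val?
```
Trace:
  val=0
  val=0, idx=0
  val=1, idx=1
  val=3, idx=2
  val=6, idx=3
  val=10, idx=4
  val=15, idx=5
  val=21, idx=6
  val=28, idx=7
  val=36, idx=8

Final answer: 36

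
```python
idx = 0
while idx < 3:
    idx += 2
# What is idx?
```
Trace:
  idx=0
  idx=2
  idx=4

Final answer: 4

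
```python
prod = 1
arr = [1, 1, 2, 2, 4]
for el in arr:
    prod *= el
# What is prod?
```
Trace:
  prod=1
  prod=1, el=1
  prod=1, el=1
  prod=2, el=2
  prod=4, el=2
  prod=16, el=4

Final answer: 16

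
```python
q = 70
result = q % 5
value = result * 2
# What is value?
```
Trace:
  q=70
  q=70, result=0
  q=70, result=0, value=0

Final answer: 0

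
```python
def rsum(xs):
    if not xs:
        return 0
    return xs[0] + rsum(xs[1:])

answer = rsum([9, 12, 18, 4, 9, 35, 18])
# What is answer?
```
Call trace:
rsum(xs=[9, 12, 18, 4, 9, 35, 18])
  rsum(xs=[12, 18, 4, 9, 35, 18])
    rsum(xs=[18, 4, 9, 35, 18])
      rsum(xs=[4, 9, 35, 18])
        rsum(xs=[9, 35, 18])
          rsum(xs=[35, 18])
            rsum(xs=[18])
              rsum(xs=[])
              -> return 0
            -> return 18
          -> return 53
        -> return 62
      -> return 66
    -> return 84
  -> return 96
-> return 105

Final answer: 105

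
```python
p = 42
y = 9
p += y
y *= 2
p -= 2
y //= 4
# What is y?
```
Trace:
  p=42
  p=42, y=9
  p=51, y=9
  p=51, y=18
  p=49, y=18
  p=49, y=4

Final answer: 4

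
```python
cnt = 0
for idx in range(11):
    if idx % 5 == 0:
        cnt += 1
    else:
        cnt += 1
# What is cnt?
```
Trace:
  cnt=0
  cnt=1, idx=0
  cnt=2, idx=1
  cnt=3, idx=2
  cnt=4, idx=3
  cnt=5, idx=4
  cnt=6, idx=5
  cnt=7, idx=6
  cnt=8, idx=7
  cnt=9, idx=8
  cnt=10, idx=9
  cnt=11, idx=10

Final answer: 11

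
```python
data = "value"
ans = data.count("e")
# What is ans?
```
Trace:
  data='value'
  data='value', ans=1

Final answer: 1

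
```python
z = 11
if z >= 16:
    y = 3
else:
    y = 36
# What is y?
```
Trace:
  z=11
  z=11, y=36

Final answer: 36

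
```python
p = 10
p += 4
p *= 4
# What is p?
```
Trace:
  p=10
  p=14
  p=56

Final answer: 56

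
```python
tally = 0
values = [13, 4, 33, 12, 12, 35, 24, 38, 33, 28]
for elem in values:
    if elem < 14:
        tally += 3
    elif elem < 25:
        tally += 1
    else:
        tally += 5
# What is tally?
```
Trace:
  tally=0
  tally=3, elem=13
  tally=6, elem=4
  tally=11, elem=33
  tally=14, elem=12
  tally=17, elem=12
  tally=22, elem=35
  tally=23, elem=24
  tally=28, elem=38
  tally=33, elem=33
  tally=38, elem=28

Final answer: 38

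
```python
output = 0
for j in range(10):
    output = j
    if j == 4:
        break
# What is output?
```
Trace:
  output=0
  output=0, j=0
  output=1, j=1
  output=2, j=2
  output=3, j=3
  output=4, j=4

Final answer: 4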